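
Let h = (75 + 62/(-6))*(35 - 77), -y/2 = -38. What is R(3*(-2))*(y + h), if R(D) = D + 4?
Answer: 5280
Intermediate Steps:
R(D) = 4 + D
y = 76 (y = -2*(-38) = 76)
h = -2716 (h = (75 + 62*(-⅙))*(-42) = (75 - 31/3)*(-42) = (194/3)*(-42) = -2716)
R(3*(-2))*(y + h) = (4 + 3*(-2))*(76 - 2716) = (4 - 6)*(-2640) = -2*(-2640) = 5280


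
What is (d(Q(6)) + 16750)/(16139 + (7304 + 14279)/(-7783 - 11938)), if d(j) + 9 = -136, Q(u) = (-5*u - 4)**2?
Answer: 109155735/106085212 ≈ 1.0289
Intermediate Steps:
Q(u) = (-4 - 5*u)**2
d(j) = -145 (d(j) = -9 - 136 = -145)
(d(Q(6)) + 16750)/(16139 + (7304 + 14279)/(-7783 - 11938)) = (-145 + 16750)/(16139 + (7304 + 14279)/(-7783 - 11938)) = 16605/(16139 + 21583/(-19721)) = 16605/(16139 + 21583*(-1/19721)) = 16605/(16139 - 21583/19721) = 16605/(318255636/19721) = 16605*(19721/318255636) = 109155735/106085212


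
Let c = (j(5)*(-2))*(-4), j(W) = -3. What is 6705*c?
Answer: -160920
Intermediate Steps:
c = -24 (c = -3*(-2)*(-4) = 6*(-4) = -24)
6705*c = 6705*(-24) = -160920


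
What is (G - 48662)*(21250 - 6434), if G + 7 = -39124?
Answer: -1300741088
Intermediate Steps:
G = -39131 (G = -7 - 39124 = -39131)
(G - 48662)*(21250 - 6434) = (-39131 - 48662)*(21250 - 6434) = -87793*14816 = -1300741088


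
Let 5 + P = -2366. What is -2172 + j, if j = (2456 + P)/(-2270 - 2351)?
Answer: -10036897/4621 ≈ -2172.0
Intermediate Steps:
P = -2371 (P = -5 - 2366 = -2371)
j = -85/4621 (j = (2456 - 2371)/(-2270 - 2351) = 85/(-4621) = 85*(-1/4621) = -85/4621 ≈ -0.018394)
-2172 + j = -2172 - 85/4621 = -10036897/4621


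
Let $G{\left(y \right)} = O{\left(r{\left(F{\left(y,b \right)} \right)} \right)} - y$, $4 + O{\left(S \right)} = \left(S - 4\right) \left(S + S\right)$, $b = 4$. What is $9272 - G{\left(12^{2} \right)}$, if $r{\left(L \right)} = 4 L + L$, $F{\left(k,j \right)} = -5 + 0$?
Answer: $7970$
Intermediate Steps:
$F{\left(k,j \right)} = -5$
$r{\left(L \right)} = 5 L$
$O{\left(S \right)} = -4 + 2 S \left(-4 + S\right)$ ($O{\left(S \right)} = -4 + \left(S - 4\right) \left(S + S\right) = -4 + \left(-4 + S\right) 2 S = -4 + 2 S \left(-4 + S\right)$)
$G{\left(y \right)} = 1446 - y$ ($G{\left(y \right)} = \left(-4 - 8 \cdot 5 \left(-5\right) + 2 \left(5 \left(-5\right)\right)^{2}\right) - y = \left(-4 - -200 + 2 \left(-25\right)^{2}\right) - y = \left(-4 + 200 + 2 \cdot 625\right) - y = \left(-4 + 200 + 1250\right) - y = 1446 - y$)
$9272 - G{\left(12^{2} \right)} = 9272 - \left(1446 - 12^{2}\right) = 9272 - \left(1446 - 144\right) = 9272 - 1302 = 7970$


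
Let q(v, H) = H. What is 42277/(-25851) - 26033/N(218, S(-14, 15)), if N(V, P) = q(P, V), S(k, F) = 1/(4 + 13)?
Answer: -682195469/5635518 ≈ -121.05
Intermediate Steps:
S(k, F) = 1/17
N(V, P) = V
42277/(-25851) - 26033/N(218, S(-14, 15)) = 42277/(-25851) - 26033/218 = 42277*(-1/25851) - 26033*1/218 = -42277/25851 - 26033/218 = -682195469/5635518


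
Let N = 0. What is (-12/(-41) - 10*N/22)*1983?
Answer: 23796/41 ≈ 580.39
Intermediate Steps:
(-12/(-41) - 10*N/22)*1983 = (-12/(-41) - 10*0/22)*1983 = (-12*(-1/41) + 0*(1/22))*1983 = (12/41 + 0)*1983 = (12/41)*1983 = 23796/41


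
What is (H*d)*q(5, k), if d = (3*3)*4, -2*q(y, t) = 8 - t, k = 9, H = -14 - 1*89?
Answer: -1854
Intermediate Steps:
H = -103 (H = -14 - 89 = -103)
q(y, t) = -4 + t/2 (q(y, t) = -(8 - t)/2 = -4 + t/2)
d = 36 (d = 9*4 = 36)
(H*d)*q(5, k) = (-103*36)*(-4 + (½)*9) = -3708*(-4 + 9/2) = -3708*½ = -1854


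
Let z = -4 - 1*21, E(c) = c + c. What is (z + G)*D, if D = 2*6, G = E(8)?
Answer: -108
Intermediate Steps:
E(c) = 2*c
G = 16 (G = 2*8 = 16)
z = -25 (z = -4 - 21 = -25)
D = 12
(z + G)*D = (-25 + 16)*12 = -9*12 = -108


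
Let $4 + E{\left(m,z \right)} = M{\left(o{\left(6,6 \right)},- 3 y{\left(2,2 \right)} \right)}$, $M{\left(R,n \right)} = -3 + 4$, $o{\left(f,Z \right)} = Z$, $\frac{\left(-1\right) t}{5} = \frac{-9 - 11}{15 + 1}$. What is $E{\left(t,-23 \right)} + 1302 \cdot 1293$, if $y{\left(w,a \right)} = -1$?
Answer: $1683483$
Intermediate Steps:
$t = \frac{25}{4}$ ($t = - 5 \frac{-9 - 11}{15 + 1} = - 5 \left(- \frac{20}{16}\right) = - 5 \left(\left(-20\right) \frac{1}{16}\right) = \left(-5\right) \left(- \frac{5}{4}\right) = \frac{25}{4} \approx 6.25$)
$M{\left(R,n \right)} = 1$
$E{\left(m,z \right)} = -3$ ($E{\left(m,z \right)} = -4 + 1 = -3$)
$E{\left(t,-23 \right)} + 1302 \cdot 1293 = -3 + 1302 \cdot 1293 = -3 + 1683486 = 1683483$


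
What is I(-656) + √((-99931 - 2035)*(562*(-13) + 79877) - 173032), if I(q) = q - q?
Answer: 9*I*√91357378 ≈ 86023.0*I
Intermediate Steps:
I(q) = 0
I(-656) + √((-99931 - 2035)*(562*(-13) + 79877) - 173032) = 0 + √((-99931 - 2035)*(562*(-13) + 79877) - 173032) = 0 + √(-101966*(-7306 + 79877) - 173032) = 0 + √(-101966*72571 - 173032) = 0 + √(-7399774586 - 173032) = 0 + √(-7399947618) = 0 + 9*I*√91357378 = 9*I*√91357378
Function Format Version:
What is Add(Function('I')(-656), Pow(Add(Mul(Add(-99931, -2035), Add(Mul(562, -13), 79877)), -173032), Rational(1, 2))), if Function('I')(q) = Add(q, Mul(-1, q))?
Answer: Mul(9, I, Pow(91357378, Rational(1, 2))) ≈ Mul(86023., I)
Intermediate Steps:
Function('I')(q) = 0
Add(Function('I')(-656), Pow(Add(Mul(Add(-99931, -2035), Add(Mul(562, -13), 79877)), -173032), Rational(1, 2))) = Add(0, Pow(Add(Mul(Add(-99931, -2035), Add(Mul(562, -13), 79877)), -173032), Rational(1, 2))) = Add(0, Pow(Add(Mul(-101966, Add(-7306, 79877)), -173032), Rational(1, 2))) = Add(0, Pow(Add(Mul(-101966, 72571), -173032), Rational(1, 2))) = Add(0, Pow(Add(-7399774586, -173032), Rational(1, 2))) = Add(0, Pow(-7399947618, Rational(1, 2))) = Add(0, Mul(9, I, Pow(91357378, Rational(1, 2)))) = Mul(9, I, Pow(91357378, Rational(1, 2)))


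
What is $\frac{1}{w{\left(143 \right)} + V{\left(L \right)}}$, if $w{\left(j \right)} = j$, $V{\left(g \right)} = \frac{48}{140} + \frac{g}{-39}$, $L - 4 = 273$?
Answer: $\frac{1365}{185968} \approx 0.00734$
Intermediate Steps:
$L = 277$ ($L = 4 + 273 = 277$)
$V{\left(g \right)} = \frac{12}{35} - \frac{g}{39}$ ($V{\left(g \right)} = 48 \cdot \frac{1}{140} + g \left(- \frac{1}{39}\right) = \frac{12}{35} - \frac{g}{39}$)
$\frac{1}{w{\left(143 \right)} + V{\left(L \right)}} = \frac{1}{143 + \left(\frac{12}{35} - \frac{277}{39}\right)} = \frac{1}{143 - \frac{9227}{1365}} = \frac{1}{\frac{185968}{1365}} = \frac{1365}{185968}$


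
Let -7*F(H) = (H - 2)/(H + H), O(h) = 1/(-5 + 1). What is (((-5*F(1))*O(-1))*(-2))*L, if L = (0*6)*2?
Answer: 0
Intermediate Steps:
O(h) = -¼ (O(h) = 1/(-4) = -¼)
L = 0 (L = 0*2 = 0)
F(H) = -(-2 + H)/(14*H) (F(H) = -(H - 2)/(7*(H + H)) = -(-2 + H)/(7*(2*H)) = -(-2 + H)*1/(2*H)/7 = -(-2 + H)/(14*H))
(((-5*F(1))*O(-1))*(-2))*L = ((-5*(2 - 1*1)/(14*1)*(-¼))*(-2))*0 = ((-5*(2 - 1)/14*(-¼))*(-2))*0 = ((-5/14*(-¼))*(-2))*0 = ((-5*1/14*(-¼))*(-2))*0 = (-5/14*(-¼)*(-2))*0 = ((5/56)*(-2))*0 = -5/28*0 = 0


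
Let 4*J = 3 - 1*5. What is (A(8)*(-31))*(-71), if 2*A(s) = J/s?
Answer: -2201/32 ≈ -68.781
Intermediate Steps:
J = -1/2 (J = (3 - 1*5)/4 = (3 - 5)/4 = (1/4)*(-2) = -1/2 ≈ -0.50000)
A(s) = -1/(4*s) (A(s) = (-1/(2*s))/2 = -1/(4*s))
(A(8)*(-31))*(-71) = (-1/4/8*(-31))*(-71) = (-1/4*1/8*(-31))*(-71) = -1/32*(-31)*(-71) = (31/32)*(-71) = -2201/32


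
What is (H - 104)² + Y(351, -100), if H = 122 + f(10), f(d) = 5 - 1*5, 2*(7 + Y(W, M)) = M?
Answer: 267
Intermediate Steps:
Y(W, M) = -7 + M/2
f(d) = 0 (f(d) = 5 - 5 = 0)
H = 122 (H = 122 + 0 = 122)
(H - 104)² + Y(351, -100) = (122 - 104)² + (-7 + (½)*(-100)) = 18² + (-7 - 50) = 324 - 57 = 267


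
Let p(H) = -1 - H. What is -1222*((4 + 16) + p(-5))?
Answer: -29328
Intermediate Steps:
-1222*((4 + 16) + p(-5)) = -1222*((4 + 16) + (-1 - 1*(-5))) = -1222*(20 + (-1 + 5)) = -1222*(20 + 4) = -1222*24 = -29328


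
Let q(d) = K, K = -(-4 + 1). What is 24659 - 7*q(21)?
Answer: 24638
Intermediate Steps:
K = 3 (K = -1*(-3) = 3)
q(d) = 3
24659 - 7*q(21) = 24659 - 7*3 = 24659 - 21 = 24638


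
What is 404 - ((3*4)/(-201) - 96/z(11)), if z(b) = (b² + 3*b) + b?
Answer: 1491104/3685 ≈ 404.64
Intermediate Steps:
z(b) = b² + 4*b
404 - ((3*4)/(-201) - 96/z(11)) = 404 - ((3*4)/(-201) - 96*1/(11*(4 + 11))) = 404 - (12*(-1/201) - 96/(11*15)) = 404 - (-4/67 - 96/165) = 404 - (-4/67 - 96*1/165) = 404 - (-4/67 - 32/55) = 404 - 1*(-2364/3685) = 404 + 2364/3685 = 1491104/3685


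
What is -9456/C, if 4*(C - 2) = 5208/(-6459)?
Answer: -1272423/242 ≈ -5257.9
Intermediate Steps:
C = 3872/2153 (C = 2 + (5208/(-6459))/4 = 2 + (5208*(-1/6459))/4 = 2 + (¼)*(-1736/2153) = 2 - 434/2153 = 3872/2153 ≈ 1.7984)
-9456/C = -9456/3872/2153 = -9456*2153/3872 = -1272423/242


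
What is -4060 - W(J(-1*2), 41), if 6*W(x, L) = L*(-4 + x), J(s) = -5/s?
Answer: -16199/4 ≈ -4049.8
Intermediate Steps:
W(x, L) = L*(-4 + x)/6 (W(x, L) = (L*(-4 + x))/6 = L*(-4 + x)/6)
-4060 - W(J(-1*2), 41) = -4060 - 41*(-4 - 5/((-1*2)))/6 = -4060 - 41*(-4 - 5/(-2))/6 = -4060 - 41*(-4 - 5*(-½))/6 = -4060 - 41*(-4 + 5/2)/6 = -4060 - 41*(-3)/(6*2) = -4060 - 1*(-41/4) = -4060 + 41/4 = -16199/4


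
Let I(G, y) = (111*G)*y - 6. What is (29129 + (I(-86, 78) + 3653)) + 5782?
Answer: -706030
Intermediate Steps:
I(G, y) = -6 + 111*G*y (I(G, y) = 111*G*y - 6 = -6 + 111*G*y)
(29129 + (I(-86, 78) + 3653)) + 5782 = (29129 + ((-6 + 111*(-86)*78) + 3653)) + 5782 = (29129 + ((-6 - 744588) + 3653)) + 5782 = (29129 + (-744594 + 3653)) + 5782 = (29129 - 740941) + 5782 = -711812 + 5782 = -706030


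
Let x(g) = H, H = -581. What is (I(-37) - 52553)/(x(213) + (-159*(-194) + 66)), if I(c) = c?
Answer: -52590/30331 ≈ -1.7339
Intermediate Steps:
x(g) = -581
(I(-37) - 52553)/(x(213) + (-159*(-194) + 66)) = (-37 - 52553)/(-581 + (-159*(-194) + 66)) = -52590/(-581 + (30846 + 66)) = -52590/(-581 + 30912) = -52590/30331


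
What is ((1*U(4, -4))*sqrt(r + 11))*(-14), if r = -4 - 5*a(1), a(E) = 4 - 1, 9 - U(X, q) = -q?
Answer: -140*I*sqrt(2) ≈ -197.99*I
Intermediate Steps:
U(X, q) = 9 + q (U(X, q) = 9 - (-1)*q = 9 + q)
a(E) = 3
r = -19 (r = -4 - 5*3 = -4 - 15 = -19)
((1*U(4, -4))*sqrt(r + 11))*(-14) = ((1*(9 - 4))*sqrt(-19 + 11))*(-14) = ((1*5)*sqrt(-8))*(-14) = (5*(2*I*sqrt(2)))*(-14) = (10*I*sqrt(2))*(-14) = -140*I*sqrt(2)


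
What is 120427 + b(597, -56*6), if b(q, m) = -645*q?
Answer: -264638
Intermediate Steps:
120427 + b(597, -56*6) = 120427 - 645*597 = 120427 - 385065 = -264638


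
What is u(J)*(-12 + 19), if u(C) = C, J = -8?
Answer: -56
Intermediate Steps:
u(J)*(-12 + 19) = -8*(-12 + 19) = -8*7 = -56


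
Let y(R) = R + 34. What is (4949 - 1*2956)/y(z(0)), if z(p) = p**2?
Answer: 1993/34 ≈ 58.618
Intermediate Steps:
y(R) = 34 + R
(4949 - 1*2956)/y(z(0)) = (4949 - 1*2956)/(34 + 0**2) = (4949 - 2956)/(34 + 0) = 1993/34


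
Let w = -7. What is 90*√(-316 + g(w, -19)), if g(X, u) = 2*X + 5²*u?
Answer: 90*I*√805 ≈ 2553.5*I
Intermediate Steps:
g(X, u) = 2*X + 25*u
90*√(-316 + g(w, -19)) = 90*√(-316 + (2*(-7) + 25*(-19))) = 90*√(-316 + (-14 - 475)) = 90*√(-316 - 489) = 90*√(-805) = 90*(I*√805) = 90*I*√805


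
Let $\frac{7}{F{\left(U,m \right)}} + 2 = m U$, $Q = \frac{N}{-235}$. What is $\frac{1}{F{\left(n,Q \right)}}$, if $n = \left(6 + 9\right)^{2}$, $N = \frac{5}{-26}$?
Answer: $- \frac{317}{1222} \approx -0.25941$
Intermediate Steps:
$N = - \frac{5}{26}$ ($N = 5 \left(- \frac{1}{26}\right) = - \frac{5}{26} \approx -0.19231$)
$n = 225$ ($n = 15^{2} = 225$)
$Q = \frac{1}{1222}$ ($Q = - \frac{5}{26 \left(-235\right)} = \left(- \frac{5}{26}\right) \left(- \frac{1}{235}\right) = \frac{1}{1222} \approx 0.00081833$)
$F{\left(U,m \right)} = \frac{7}{-2 + U m}$ ($F{\left(U,m \right)} = \frac{7}{-2 + m U} = \frac{7}{-2 + U m}$)
$\frac{1}{F{\left(n,Q \right)}} = \frac{1}{7 \frac{1}{-2 + 225 \cdot \frac{1}{1222}}} = \frac{1}{7 \frac{1}{-2 + \frac{225}{1222}}} = \frac{1}{7 \frac{1}{- \frac{2219}{1222}}} = \frac{1}{7 \left(- \frac{1222}{2219}\right)} = \frac{1}{- \frac{1222}{317}} = - \frac{317}{1222}$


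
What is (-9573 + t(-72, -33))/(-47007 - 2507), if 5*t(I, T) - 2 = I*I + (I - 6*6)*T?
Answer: 7823/49514 ≈ 0.15800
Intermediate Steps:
t(I, T) = ⅖ + I²/5 + T*(-36 + I)/5 (t(I, T) = ⅖ + (I*I + (I - 6*6)*T)/5 = ⅖ + (I² + (I - 36)*T)/5 = ⅖ + (I² + (-36 + I)*T)/5 = ⅖ + (I² + T*(-36 + I))/5 = ⅖ + (I²/5 + T*(-36 + I)/5) = ⅖ + I²/5 + T*(-36 + I)/5)
(-9573 + t(-72, -33))/(-47007 - 2507) = (-9573 + (⅖ - 36/5*(-33) + (⅕)*(-72)² + (⅕)*(-72)*(-33)))/(-47007 - 2507) = (-9573 + (⅖ + 1188/5 + (⅕)*5184 + 2376/5))/(-49514) = (-9573 + (⅖ + 1188/5 + 5184/5 + 2376/5))*(-1/49514) = (-9573 + 1750)*(-1/49514) = -7823*(-1/49514) = 7823/49514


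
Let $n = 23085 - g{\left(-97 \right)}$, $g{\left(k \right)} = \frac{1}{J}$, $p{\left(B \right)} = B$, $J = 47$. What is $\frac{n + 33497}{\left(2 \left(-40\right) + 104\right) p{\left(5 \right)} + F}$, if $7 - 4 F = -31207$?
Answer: $\frac{5318706}{744809} \approx 7.141$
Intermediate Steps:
$g{\left(k \right)} = \frac{1}{47}$
$F = \frac{15607}{2}$ ($F = \frac{7}{4} - - \frac{31207}{4} = \frac{7}{4} + \frac{31207}{4} = \frac{15607}{2} \approx 7803.5$)
$n = \frac{1084994}{47}$ ($n = 23085 - \frac{1}{47} = \frac{1084994}{47} \approx 23085.0$)
$\frac{n + 33497}{\left(2 \left(-40\right) + 104\right) p{\left(5 \right)} + F} = \frac{\frac{1084994}{47} + 33497}{\left(2 \left(-40\right) + 104\right) 5 + \frac{15607}{2}} = \frac{2659353}{47 \left(\left(-80 + 104\right) 5 + \frac{15607}{2}\right)} = \frac{2659353}{47 \left(24 \cdot 5 + \frac{15607}{2}\right)} = \frac{2659353}{47 \left(120 + \frac{15607}{2}\right)} = \frac{2659353}{47 \cdot \frac{15847}{2}} = \frac{2659353}{47} \cdot \frac{2}{15847} = \frac{5318706}{744809}$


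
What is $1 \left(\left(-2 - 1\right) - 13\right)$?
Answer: $-16$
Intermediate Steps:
$1 \left(\left(-2 - 1\right) - 13\right) = 1 \left(-3 - 13\right) = 1 \left(-16\right) = -16$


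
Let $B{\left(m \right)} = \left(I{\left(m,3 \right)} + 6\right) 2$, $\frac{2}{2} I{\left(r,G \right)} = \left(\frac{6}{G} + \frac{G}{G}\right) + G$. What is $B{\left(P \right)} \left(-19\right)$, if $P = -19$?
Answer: $-456$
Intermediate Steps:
$I{\left(r,G \right)} = 1 + G + \frac{6}{G}$ ($I{\left(r,G \right)} = \left(\frac{6}{G} + \frac{G}{G}\right) + G = \left(\frac{6}{G} + 1\right) + G = \left(1 + \frac{6}{G}\right) + G = 1 + G + \frac{6}{G}$)
$B{\left(m \right)} = 24$ ($B{\left(m \right)} = \left(\left(1 + 3 + \frac{6}{3}\right) + 6\right) 2 = \left(\left(1 + 3 + 6 \cdot \frac{1}{3}\right) + 6\right) 2 = \left(\left(1 + 3 + 2\right) + 6\right) 2 = \left(6 + 6\right) 2 = 12 \cdot 2 = 24$)
$B{\left(P \right)} \left(-19\right) = 24 \left(-19\right) = -456$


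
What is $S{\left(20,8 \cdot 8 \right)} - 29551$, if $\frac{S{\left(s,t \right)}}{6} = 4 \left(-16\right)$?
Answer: $-29935$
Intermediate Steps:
$S{\left(s,t \right)} = -384$ ($S{\left(s,t \right)} = 6 \cdot 4 \left(-16\right) = 6 \left(-64\right) = -384$)
$S{\left(20,8 \cdot 8 \right)} - 29551 = -384 - 29551 = -29935$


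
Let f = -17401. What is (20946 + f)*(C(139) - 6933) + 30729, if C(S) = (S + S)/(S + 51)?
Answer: -466289813/19 ≈ -2.4542e+7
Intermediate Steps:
C(S) = 2*S/(51 + S) (C(S) = (2*S)/(51 + S) = 2*S/(51 + S))
(20946 + f)*(C(139) - 6933) + 30729 = (20946 - 17401)*(2*139/(51 + 139) - 6933) + 30729 = 3545*(2*139/190 - 6933) + 30729 = 3545*(2*139*(1/190) - 6933) + 30729 = 3545*(139/95 - 6933) + 30729 = 3545*(-658496/95) + 30729 = -466873664/19 + 30729 = -466289813/19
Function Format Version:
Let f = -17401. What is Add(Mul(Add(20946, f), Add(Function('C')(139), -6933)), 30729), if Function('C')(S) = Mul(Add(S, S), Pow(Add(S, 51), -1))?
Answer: Rational(-466289813, 19) ≈ -2.4542e+7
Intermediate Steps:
Function('C')(S) = Mul(2, S, Pow(Add(51, S), -1)) (Function('C')(S) = Mul(Mul(2, S), Pow(Add(51, S), -1)) = Mul(2, S, Pow(Add(51, S), -1)))
Add(Mul(Add(20946, f), Add(Function('C')(139), -6933)), 30729) = Add(Mul(Add(20946, -17401), Add(Mul(2, 139, Pow(Add(51, 139), -1)), -6933)), 30729) = Add(Mul(3545, Add(Mul(2, 139, Pow(190, -1)), -6933)), 30729) = Add(Mul(3545, Add(Mul(2, 139, Rational(1, 190)), -6933)), 30729) = Add(Mul(3545, Add(Rational(139, 95), -6933)), 30729) = Add(Mul(3545, Rational(-658496, 95)), 30729) = Add(Rational(-466873664, 19), 30729) = Rational(-466289813, 19)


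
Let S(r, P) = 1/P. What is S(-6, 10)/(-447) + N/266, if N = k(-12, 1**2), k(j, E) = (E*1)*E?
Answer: 1051/297255 ≈ 0.0035357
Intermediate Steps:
k(j, E) = E**2 (k(j, E) = E*E = E**2)
N = 1 (N = (1**2)**2 = 1**2 = 1)
S(-6, 10)/(-447) + N/266 = 1/(10*(-447)) + 1/266 = (1/10)*(-1/447) + 1*(1/266) = -1/4470 + 1/266 = 1051/297255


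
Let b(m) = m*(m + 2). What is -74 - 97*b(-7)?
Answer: -3469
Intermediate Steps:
b(m) = m*(2 + m)
-74 - 97*b(-7) = -74 - (-679)*(2 - 7) = -74 - (-679)*(-5) = -74 - 97*35 = -74 - 3395 = -3469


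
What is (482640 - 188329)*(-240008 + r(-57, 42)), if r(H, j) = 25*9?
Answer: -70570774513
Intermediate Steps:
r(H, j) = 225
(482640 - 188329)*(-240008 + r(-57, 42)) = (482640 - 188329)*(-240008 + 225) = 294311*(-239783) = -70570774513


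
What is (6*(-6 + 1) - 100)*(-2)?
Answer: 260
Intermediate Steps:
(6*(-6 + 1) - 100)*(-2) = (6*(-5) - 100)*(-2) = (-30 - 100)*(-2) = -130*(-2) = 260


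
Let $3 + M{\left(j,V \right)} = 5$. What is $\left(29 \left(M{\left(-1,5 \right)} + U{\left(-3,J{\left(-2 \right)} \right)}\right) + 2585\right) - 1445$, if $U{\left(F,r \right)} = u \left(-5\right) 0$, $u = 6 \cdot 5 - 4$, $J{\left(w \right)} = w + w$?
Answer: $1198$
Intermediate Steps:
$J{\left(w \right)} = 2 w$
$M{\left(j,V \right)} = 2$ ($M{\left(j,V \right)} = -3 + 5 = 2$)
$u = 26$ ($u = 30 - 4 = 26$)
$U{\left(F,r \right)} = 0$ ($U{\left(F,r \right)} = 26 \left(-5\right) 0 = \left(-130\right) 0 = 0$)
$\left(29 \left(M{\left(-1,5 \right)} + U{\left(-3,J{\left(-2 \right)} \right)}\right) + 2585\right) - 1445 = \left(29 \left(2 + 0\right) + 2585\right) - 1445 = \left(29 \cdot 2 + 2585\right) - 1445 = \left(58 + 2585\right) - 1445 = 2643 - 1445 = 1198$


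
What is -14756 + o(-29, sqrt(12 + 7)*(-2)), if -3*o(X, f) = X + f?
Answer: -44239/3 + 2*sqrt(19)/3 ≈ -14743.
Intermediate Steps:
o(X, f) = -X/3 - f/3 (o(X, f) = -(X + f)/3 = -X/3 - f/3)
-14756 + o(-29, sqrt(12 + 7)*(-2)) = -14756 + (-1/3*(-29) - sqrt(12 + 7)*(-2)/3) = -14756 + (29/3 - sqrt(19)*(-2)/3) = -14756 + (29/3 - (-2)*sqrt(19)/3) = -14756 + (29/3 + 2*sqrt(19)/3) = -44239/3 + 2*sqrt(19)/3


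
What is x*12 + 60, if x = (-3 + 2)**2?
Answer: 72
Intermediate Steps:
x = 1 (x = (-1)**2 = 1)
x*12 + 60 = 1*12 + 60 = 12 + 60 = 72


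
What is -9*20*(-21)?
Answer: 3780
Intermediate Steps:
-9*20*(-21) = -180*(-21) = 3780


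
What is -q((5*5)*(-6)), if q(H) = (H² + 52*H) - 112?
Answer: -14588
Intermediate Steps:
q(H) = -112 + H² + 52*H
-q((5*5)*(-6)) = -(-112 + ((5*5)*(-6))² + 52*((5*5)*(-6))) = -(-112 + (25*(-6))² + 52*(25*(-6))) = -(-112 + (-150)² + 52*(-150)) = -(-112 + 22500 - 7800) = -1*14588 = -14588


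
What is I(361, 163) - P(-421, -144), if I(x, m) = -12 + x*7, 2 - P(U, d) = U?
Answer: 2092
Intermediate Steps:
P(U, d) = 2 - U
I(x, m) = -12 + 7*x
I(361, 163) - P(-421, -144) = (-12 + 7*361) - (2 - 1*(-421)) = (-12 + 2527) - (2 + 421) = 2515 - 1*423 = 2515 - 423 = 2092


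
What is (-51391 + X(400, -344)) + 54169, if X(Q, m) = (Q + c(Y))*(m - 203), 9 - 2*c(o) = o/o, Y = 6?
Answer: -218210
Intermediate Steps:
c(o) = 4 (c(o) = 9/2 - o/(2*o) = 9/2 - ½*1 = 9/2 - ½ = 4)
X(Q, m) = (-203 + m)*(4 + Q) (X(Q, m) = (Q + 4)*(m - 203) = (4 + Q)*(-203 + m) = (-203 + m)*(4 + Q))
(-51391 + X(400, -344)) + 54169 = (-51391 + (-812 - 203*400 + 4*(-344) + 400*(-344))) + 54169 = (-51391 + (-812 - 81200 - 1376 - 137600)) + 54169 = (-51391 - 220988) + 54169 = -272379 + 54169 = -218210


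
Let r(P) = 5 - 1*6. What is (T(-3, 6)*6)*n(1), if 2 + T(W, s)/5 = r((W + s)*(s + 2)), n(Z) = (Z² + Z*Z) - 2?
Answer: 0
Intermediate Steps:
n(Z) = -2 + 2*Z² (n(Z) = (Z² + Z²) - 2 = 2*Z² - 2 = -2 + 2*Z²)
r(P) = -1 (r(P) = 5 - 6 = -1)
T(W, s) = -15 (T(W, s) = -10 + 5*(-1) = -10 - 5 = -15)
(T(-3, 6)*6)*n(1) = (-15*6)*(-2 + 2*1²) = -90*(-2 + 2*1) = -90*(-2 + 2) = -90*0 = 0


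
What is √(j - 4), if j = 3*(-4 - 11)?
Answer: 7*I ≈ 7.0*I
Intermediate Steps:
j = -45 (j = 3*(-15) = -45)
√(j - 4) = √(-45 - 4) = √(-49) = 7*I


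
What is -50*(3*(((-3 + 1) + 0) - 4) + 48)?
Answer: -1500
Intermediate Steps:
-50*(3*(((-3 + 1) + 0) - 4) + 48) = -50*(3*((-2 + 0) - 4) + 48) = -50*(3*(-2 - 4) + 48) = -50*(3*(-6) + 48) = -50*(-18 + 48) = -50*30 = -1500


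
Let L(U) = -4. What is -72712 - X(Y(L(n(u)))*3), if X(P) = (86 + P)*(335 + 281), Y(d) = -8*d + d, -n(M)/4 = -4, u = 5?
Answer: -177432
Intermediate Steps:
n(M) = 16 (n(M) = -4*(-4) = 16)
Y(d) = -7*d
X(P) = 52976 + 616*P (X(P) = (86 + P)*616 = 52976 + 616*P)
-72712 - X(Y(L(n(u)))*3) = -72712 - (52976 + 616*(-7*(-4)*3)) = -72712 - (52976 + 616*(28*3)) = -72712 - (52976 + 616*84) = -72712 - (52976 + 51744) = -72712 - 1*104720 = -72712 - 104720 = -177432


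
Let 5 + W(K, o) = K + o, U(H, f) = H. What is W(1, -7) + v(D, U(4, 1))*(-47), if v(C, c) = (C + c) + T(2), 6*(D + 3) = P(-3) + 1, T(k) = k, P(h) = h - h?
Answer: -959/6 ≈ -159.83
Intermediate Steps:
P(h) = 0
D = -17/6 (D = -3 + (0 + 1)/6 = -3 + (⅙)*1 = -3 + ⅙ = -17/6 ≈ -2.8333)
W(K, o) = -5 + K + o (W(K, o) = -5 + (K + o) = -5 + K + o)
v(C, c) = 2 + C + c (v(C, c) = (C + c) + 2 = 2 + C + c)
W(1, -7) + v(D, U(4, 1))*(-47) = (-5 + 1 - 7) + (2 - 17/6 + 4)*(-47) = -11 + (19/6)*(-47) = -11 - 893/6 = -959/6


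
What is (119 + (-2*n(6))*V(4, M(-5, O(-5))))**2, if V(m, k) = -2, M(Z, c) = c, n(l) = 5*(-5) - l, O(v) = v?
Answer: 25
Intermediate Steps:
n(l) = -25 - l
(119 + (-2*n(6))*V(4, M(-5, O(-5))))**2 = (119 - 2*(-25 - 1*6)*(-2))**2 = (119 - 2*(-25 - 6)*(-2))**2 = (119 - 2*(-31)*(-2))**2 = (119 + 62*(-2))**2 = (119 - 124)**2 = (-5)**2 = 25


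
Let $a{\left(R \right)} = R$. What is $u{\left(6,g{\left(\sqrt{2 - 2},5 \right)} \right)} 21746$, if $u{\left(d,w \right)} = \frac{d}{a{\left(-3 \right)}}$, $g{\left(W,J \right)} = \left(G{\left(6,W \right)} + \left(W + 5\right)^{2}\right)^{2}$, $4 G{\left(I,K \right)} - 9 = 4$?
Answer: $-43492$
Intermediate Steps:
$G{\left(I,K \right)} = \frac{13}{4}$ ($G{\left(I,K \right)} = \frac{9}{4} + \frac{1}{4} \cdot 4 = \frac{9}{4} + 1 = \frac{13}{4}$)
$g{\left(W,J \right)} = \left(\frac{13}{4} + \left(5 + W\right)^{2}\right)^{2}$ ($g{\left(W,J \right)} = \left(\frac{13}{4} + \left(W + 5\right)^{2}\right)^{2} = \left(\frac{13}{4} + \left(5 + W\right)^{2}\right)^{2}$)
$u{\left(d,w \right)} = - \frac{d}{3}$ ($u{\left(d,w \right)} = \frac{d}{-3} = d \left(- \frac{1}{3}\right) = - \frac{d}{3}$)
$u{\left(6,g{\left(\sqrt{2 - 2},5 \right)} \right)} 21746 = \left(- \frac{1}{3}\right) 6 \cdot 21746 = \left(-2\right) 21746 = -43492$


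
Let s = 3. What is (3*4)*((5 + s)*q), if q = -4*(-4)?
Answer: 1536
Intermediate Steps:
q = 16
(3*4)*((5 + s)*q) = (3*4)*((5 + 3)*16) = 12*(8*16) = 12*128 = 1536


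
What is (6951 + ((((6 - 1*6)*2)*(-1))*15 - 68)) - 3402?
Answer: 3481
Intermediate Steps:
(6951 + ((((6 - 1*6)*2)*(-1))*15 - 68)) - 3402 = (6951 + ((((6 - 6)*2)*(-1))*15 - 68)) - 3402 = (6951 + (((0*2)*(-1))*15 - 68)) - 3402 = (6951 + ((0*(-1))*15 - 68)) - 3402 = (6951 + (0*15 - 68)) - 3402 = (6951 + (0 - 68)) - 3402 = (6951 - 68) - 3402 = 6883 - 3402 = 3481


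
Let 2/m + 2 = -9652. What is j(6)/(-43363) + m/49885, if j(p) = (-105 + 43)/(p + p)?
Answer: 2488127189/20883178063770 ≈ 0.00011915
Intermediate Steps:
m = -1/4827 (m = 2/(-2 - 9652) = 2/(-9654) = 2*(-1/9654) = -1/4827 ≈ -0.00020717)
j(p) = -31/p (j(p) = -62*1/(2*p) = -31/p)
j(6)/(-43363) + m/49885 = -31/6/(-43363) - 1/4827/49885 = -31*1/6*(-1/43363) - 1/4827*1/49885 = -31/6*(-1/43363) - 1/240794895 = 31/260178 - 1/240794895 = 2488127189/20883178063770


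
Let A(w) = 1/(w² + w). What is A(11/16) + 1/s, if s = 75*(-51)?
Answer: 108767/126225 ≈ 0.86169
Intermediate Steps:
s = -3825
A(w) = 1/(w + w²)
A(11/16) + 1/s = 1/(((11/16))*(1 + 11/16)) + 1/(-3825) = 1/(((11*(1/16)))*(1 + 11*(1/16))) - 1/3825 = 1/((11/16)*(1 + 11/16)) - 1/3825 = 16/(11*(27/16)) - 1/3825 = (16/11)*(16/27) - 1/3825 = 256/297 - 1/3825 = 108767/126225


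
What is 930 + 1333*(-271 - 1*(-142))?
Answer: -171027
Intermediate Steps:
930 + 1333*(-271 - 1*(-142)) = 930 + 1333*(-271 + 142) = 930 + 1333*(-129) = 930 - 171957 = -171027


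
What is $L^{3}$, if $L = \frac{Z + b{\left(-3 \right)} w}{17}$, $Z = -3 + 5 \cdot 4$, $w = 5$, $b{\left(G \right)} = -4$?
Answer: $- \frac{27}{4913} \approx -0.0054956$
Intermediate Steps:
$Z = 17$ ($Z = -3 + 20 = 17$)
$L = - \frac{3}{17}$ ($L = \frac{17 - 20}{17} = \left(17 - 20\right) \frac{1}{17} = \left(-3\right) \frac{1}{17} = - \frac{3}{17} \approx -0.17647$)
$L^{3} = \left(- \frac{3}{17}\right)^{3} = - \frac{27}{4913}$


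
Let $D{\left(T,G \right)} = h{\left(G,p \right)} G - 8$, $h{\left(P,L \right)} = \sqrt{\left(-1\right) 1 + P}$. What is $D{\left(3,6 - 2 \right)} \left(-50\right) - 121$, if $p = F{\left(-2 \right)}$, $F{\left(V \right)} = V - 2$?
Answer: $279 - 200 \sqrt{3} \approx -67.41$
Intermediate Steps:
$F{\left(V \right)} = -2 + V$
$p = -4$ ($p = -2 - 2 = -4$)
$h{\left(P,L \right)} = \sqrt{-1 + P}$
$D{\left(T,G \right)} = -8 + G \sqrt{-1 + G}$ ($D{\left(T,G \right)} = \sqrt{-1 + G} G - 8 = G \sqrt{-1 + G} - 8 = -8 + G \sqrt{-1 + G}$)
$D{\left(3,6 - 2 \right)} \left(-50\right) - 121 = \left(-8 + \left(6 - 2\right) \sqrt{-1 + \left(6 - 2\right)}\right) \left(-50\right) - 121 = \left(-8 + 4 \sqrt{-1 + 4}\right) \left(-50\right) - 121 = \left(-8 + 4 \sqrt{3}\right) \left(-50\right) - 121 = \left(400 - 200 \sqrt{3}\right) - 121 = 279 - 200 \sqrt{3}$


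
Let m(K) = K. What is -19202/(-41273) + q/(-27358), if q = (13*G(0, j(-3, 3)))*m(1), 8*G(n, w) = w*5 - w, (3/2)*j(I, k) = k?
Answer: 524791767/1129146734 ≈ 0.46477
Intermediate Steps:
j(I, k) = 2*k/3
G(n, w) = w/2 (G(n, w) = (w*5 - w)/8 = (5*w - w)/8 = (4*w)/8 = w/2)
q = 13 (q = (13*(((⅔)*3)/2))*1 = (13*((½)*2))*1 = (13*1)*1 = 13*1 = 13)
-19202/(-41273) + q/(-27358) = -19202/(-41273) + 13/(-27358) = -19202*(-1/41273) + 13*(-1/27358) = 19202/41273 - 13/27358 = 524791767/1129146734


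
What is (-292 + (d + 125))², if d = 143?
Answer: 576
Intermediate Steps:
(-292 + (d + 125))² = (-292 + (143 + 125))² = (-292 + 268)² = (-24)² = 576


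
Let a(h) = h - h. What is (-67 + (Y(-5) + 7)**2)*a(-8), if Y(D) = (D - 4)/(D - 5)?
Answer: 0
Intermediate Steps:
Y(D) = (-4 + D)/(-5 + D)
a(h) = 0
(-67 + (Y(-5) + 7)**2)*a(-8) = (-67 + ((-4 - 5)/(-5 - 5) + 7)**2)*0 = (-67 + (-9/(-10) + 7)**2)*0 = (-67 + (-1/10*(-9) + 7)**2)*0 = (-67 + (9/10 + 7)**2)*0 = (-67 + (79/10)**2)*0 = (-67 + 6241/100)*0 = -459/100*0 = 0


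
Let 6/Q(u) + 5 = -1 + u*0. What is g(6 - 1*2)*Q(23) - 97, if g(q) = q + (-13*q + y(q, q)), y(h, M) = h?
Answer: -53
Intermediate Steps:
Q(u) = -1 (Q(u) = 6/(-5 + (-1 + u*0)) = 6/(-5 + (-1 + 0)) = 6/(-5 - 1) = 6/(-6) = 6*(-⅙) = -1)
g(q) = -11*q (g(q) = q + (-13*q + q) = q - 12*q = -11*q)
g(6 - 1*2)*Q(23) - 97 = -11*(6 - 1*2)*(-1) - 97 = -11*(6 - 2)*(-1) - 97 = -11*4*(-1) - 97 = -44*(-1) - 97 = 44 - 97 = -53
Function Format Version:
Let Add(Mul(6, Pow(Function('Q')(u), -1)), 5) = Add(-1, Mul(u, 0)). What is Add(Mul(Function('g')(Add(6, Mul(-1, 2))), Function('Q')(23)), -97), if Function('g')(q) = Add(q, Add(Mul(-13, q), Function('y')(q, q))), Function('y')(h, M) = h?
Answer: -53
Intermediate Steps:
Function('Q')(u) = -1 (Function('Q')(u) = Mul(6, Pow(Add(-5, Add(-1, Mul(u, 0))), -1)) = Mul(6, Pow(Add(-5, Add(-1, 0)), -1)) = Mul(6, Pow(Add(-5, -1), -1)) = Mul(6, Pow(-6, -1)) = Mul(6, Rational(-1, 6)) = -1)
Function('g')(q) = Mul(-11, q) (Function('g')(q) = Add(q, Add(Mul(-13, q), q)) = Add(q, Mul(-12, q)) = Mul(-11, q))
Add(Mul(Function('g')(Add(6, Mul(-1, 2))), Function('Q')(23)), -97) = Add(Mul(Mul(-11, Add(6, Mul(-1, 2))), -1), -97) = Add(Mul(Mul(-11, Add(6, -2)), -1), -97) = Add(Mul(Mul(-11, 4), -1), -97) = Add(Mul(-44, -1), -97) = Add(44, -97) = -53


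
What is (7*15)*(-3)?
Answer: -315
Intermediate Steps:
(7*15)*(-3) = 105*(-3) = -315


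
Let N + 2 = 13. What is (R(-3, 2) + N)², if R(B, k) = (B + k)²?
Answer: 144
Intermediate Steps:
N = 11 (N = -2 + 13 = 11)
(R(-3, 2) + N)² = ((-3 + 2)² + 11)² = ((-1)² + 11)² = (1 + 11)² = 12² = 144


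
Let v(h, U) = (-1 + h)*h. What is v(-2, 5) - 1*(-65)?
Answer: 71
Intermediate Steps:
v(h, U) = h*(-1 + h)
v(-2, 5) - 1*(-65) = -2*(-1 - 2) - 1*(-65) = -2*(-3) + 65 = 6 + 65 = 71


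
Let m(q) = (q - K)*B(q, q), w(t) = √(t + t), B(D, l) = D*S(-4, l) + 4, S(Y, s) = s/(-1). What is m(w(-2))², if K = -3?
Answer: 320 + 768*I ≈ 320.0 + 768.0*I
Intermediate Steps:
S(Y, s) = -s (S(Y, s) = s*(-1) = -s)
B(D, l) = 4 - D*l (B(D, l) = D*(-l) + 4 = -D*l + 4 = 4 - D*l)
w(t) = √2*√t (w(t) = √(2*t) = √2*√t)
m(q) = (3 + q)*(4 - q²) (m(q) = (q - 1*(-3))*(4 - q*q) = (q + 3)*(4 - q²) = (3 + q)*(4 - q²))
m(w(-2))² = ((3 + √2*√(-2))*(4 - (√2*√(-2))²))² = ((3 + √2*(I*√2))*(4 - (√2*(I*√2))²))² = ((3 + 2*I)*(4 - (2*I)²))² = ((3 + 2*I)*(4 - 1*(-4)))² = ((3 + 2*I)*(4 + 4))² = ((3 + 2*I)*8)² = (24 + 16*I)²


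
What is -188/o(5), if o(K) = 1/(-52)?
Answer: 9776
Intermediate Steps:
o(K) = -1/52
-188/o(5) = -188/(-1/52) = -52*(-188) = 9776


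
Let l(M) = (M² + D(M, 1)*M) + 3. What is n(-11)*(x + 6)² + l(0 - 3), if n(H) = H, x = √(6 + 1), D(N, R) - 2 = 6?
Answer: -485 - 132*√7 ≈ -834.24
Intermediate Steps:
D(N, R) = 8 (D(N, R) = 2 + 6 = 8)
x = √7 ≈ 2.6458
l(M) = 3 + M² + 8*M (l(M) = (M² + 8*M) + 3 = 3 + M² + 8*M)
n(-11)*(x + 6)² + l(0 - 3) = -11*(√7 + 6)² + (3 + (0 - 3)² + 8*(0 - 3)) = -11*(6 + √7)² + (3 + (-3)² + 8*(-3)) = -11*(6 + √7)² + (3 + 9 - 24) = -11*(6 + √7)² - 12 = -12 - 11*(6 + √7)²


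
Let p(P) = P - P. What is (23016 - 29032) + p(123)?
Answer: -6016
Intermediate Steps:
p(P) = 0
(23016 - 29032) + p(123) = (23016 - 29032) + 0 = -6016 + 0 = -6016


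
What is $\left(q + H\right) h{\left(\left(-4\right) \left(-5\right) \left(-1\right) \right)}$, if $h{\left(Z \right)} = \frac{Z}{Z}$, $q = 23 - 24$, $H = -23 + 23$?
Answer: $-1$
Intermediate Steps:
$H = 0$
$q = -1$ ($q = 23 - 24 = -1$)
$h{\left(Z \right)} = 1$
$\left(q + H\right) h{\left(\left(-4\right) \left(-5\right) \left(-1\right) \right)} = \left(-1 + 0\right) 1 = \left(-1\right) 1 = -1$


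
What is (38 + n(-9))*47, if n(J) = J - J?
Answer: 1786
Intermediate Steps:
n(J) = 0
(38 + n(-9))*47 = (38 + 0)*47 = 38*47 = 1786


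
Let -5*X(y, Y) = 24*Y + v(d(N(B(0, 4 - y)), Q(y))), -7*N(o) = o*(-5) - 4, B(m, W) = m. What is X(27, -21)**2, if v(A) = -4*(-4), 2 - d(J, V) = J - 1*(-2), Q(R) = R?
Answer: 238144/25 ≈ 9525.8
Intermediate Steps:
N(o) = 4/7 + 5*o/7 (N(o) = -(o*(-5) - 4)/7 = -(-5*o - 4)/7 = -(-4 - 5*o)/7 = 4/7 + 5*o/7)
d(J, V) = -J (d(J, V) = 2 - (J - 1*(-2)) = 2 - (J + 2) = 2 - (2 + J) = 2 + (-2 - J) = -J)
v(A) = 16
X(y, Y) = -16/5 - 24*Y/5 (X(y, Y) = -(24*Y + 16)/5 = -(16 + 24*Y)/5 = -16/5 - 24*Y/5)
X(27, -21)**2 = (-16/5 - 24/5*(-21))**2 = (-16/5 + 504/5)**2 = (488/5)**2 = 238144/25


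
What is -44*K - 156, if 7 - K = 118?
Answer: 4728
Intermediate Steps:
K = -111 (K = 7 - 1*118 = 7 - 118 = -111)
-44*K - 156 = -44*(-111) - 156 = 4884 - 156 = 4728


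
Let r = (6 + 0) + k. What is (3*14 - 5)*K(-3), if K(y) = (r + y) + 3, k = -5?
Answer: 37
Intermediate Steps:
r = 1 (r = (6 + 0) - 5 = 6 - 5 = 1)
K(y) = 4 + y (K(y) = (1 + y) + 3 = 4 + y)
(3*14 - 5)*K(-3) = (3*14 - 5)*(4 - 3) = (42 - 5)*1 = 37*1 = 37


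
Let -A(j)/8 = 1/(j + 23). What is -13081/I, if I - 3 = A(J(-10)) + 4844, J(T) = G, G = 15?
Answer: -248539/92089 ≈ -2.6989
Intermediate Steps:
J(T) = 15
A(j) = -8/(23 + j) (A(j) = -8/(j + 23) = -8/(23 + j))
I = 92089/19 (I = 3 + (-8/(23 + 15) + 4844) = 3 + (-8/38 + 4844) = 3 + (-8*1/38 + 4844) = 3 + (-4/19 + 4844) = 3 + 92032/19 = 92089/19 ≈ 4846.8)
-13081/I = -13081/92089/19 = -13081*19/92089 = -248539/92089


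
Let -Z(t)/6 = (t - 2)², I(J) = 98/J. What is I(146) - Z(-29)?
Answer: 420967/73 ≈ 5766.7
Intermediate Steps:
Z(t) = -6*(-2 + t)² (Z(t) = -6*(t - 2)² = -6*(-2 + t)²)
I(146) - Z(-29) = 98/146 - (-6)*(-2 - 29)² = 98*(1/146) - (-6)*(-31)² = 49/73 - (-6)*961 = 49/73 - 1*(-5766) = 49/73 + 5766 = 420967/73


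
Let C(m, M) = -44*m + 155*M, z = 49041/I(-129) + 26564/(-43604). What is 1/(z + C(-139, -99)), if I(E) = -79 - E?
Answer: -545050/4496002559 ≈ -0.00012123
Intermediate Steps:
z = 534263891/545050 (z = 49041/(-79 - 1*(-129)) + 26564/(-43604) = 49041/(-79 + 129) + 26564*(-1/43604) = 49041/50 - 6641/10901 = 534263891/545050 ≈ 980.21)
1/(z + C(-139, -99)) = 1/(534263891/545050 + (-44*(-139) + 155*(-99))) = 1/(534263891/545050 + (6116 - 15345)) = 1/(534263891/545050 - 9229) = 1/(-4496002559/545050) = -545050/4496002559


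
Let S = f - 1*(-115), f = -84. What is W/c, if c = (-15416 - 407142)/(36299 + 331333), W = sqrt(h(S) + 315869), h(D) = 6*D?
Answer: -183816*sqrt(316055)/211279 ≈ -489.11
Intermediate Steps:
S = 31 (S = -84 - 1*(-115) = -84 + 115 = 31)
W = sqrt(316055) (W = sqrt(6*31 + 315869) = sqrt(186 + 315869) = sqrt(316055) ≈ 562.19)
c = -211279/183816 (c = -422558/367632 = -422558*1/367632 = -211279/183816 ≈ -1.1494)
W/c = sqrt(316055)/(-211279/183816) = sqrt(316055)*(-183816/211279) = -183816*sqrt(316055)/211279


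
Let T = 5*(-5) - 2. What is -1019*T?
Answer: 27513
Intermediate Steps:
T = -27 (T = -25 - 2 = -27)
-1019*T = -1019*(-27) = 27513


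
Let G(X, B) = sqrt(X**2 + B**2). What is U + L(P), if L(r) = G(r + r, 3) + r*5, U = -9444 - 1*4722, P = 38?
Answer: -13976 + sqrt(5785) ≈ -13900.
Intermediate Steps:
U = -14166 (U = -9444 - 4722 = -14166)
G(X, B) = sqrt(B**2 + X**2)
L(r) = sqrt(9 + 4*r**2) + 5*r (L(r) = sqrt(3**2 + (r + r)**2) + r*5 = sqrt(9 + (2*r)**2) + 5*r = sqrt(9 + 4*r**2) + 5*r)
U + L(P) = -14166 + (sqrt(9 + 4*38**2) + 5*38) = -14166 + (sqrt(9 + 4*1444) + 190) = -14166 + (sqrt(9 + 5776) + 190) = -14166 + (sqrt(5785) + 190) = -14166 + (190 + sqrt(5785)) = -13976 + sqrt(5785)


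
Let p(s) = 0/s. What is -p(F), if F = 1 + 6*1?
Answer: 0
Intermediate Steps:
F = 7 (F = 1 + 6 = 7)
p(s) = 0
-p(F) = -1*0 = 0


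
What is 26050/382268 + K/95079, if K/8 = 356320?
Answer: 546077339015/18172829586 ≈ 30.049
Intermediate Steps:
K = 2850560 (K = 8*356320 = 2850560)
26050/382268 + K/95079 = 26050/382268 + 2850560/95079 = 26050*(1/382268) + 2850560*(1/95079) = 13025/191134 + 2850560/95079 = 546077339015/18172829586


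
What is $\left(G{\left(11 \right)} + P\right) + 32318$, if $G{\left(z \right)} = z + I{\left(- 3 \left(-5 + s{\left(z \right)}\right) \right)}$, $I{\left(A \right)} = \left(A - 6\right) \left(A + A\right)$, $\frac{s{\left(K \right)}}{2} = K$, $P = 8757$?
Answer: $46900$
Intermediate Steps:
$s{\left(K \right)} = 2 K$
$I{\left(A \right)} = 2 A \left(-6 + A\right)$ ($I{\left(A \right)} = \left(-6 + A\right) 2 A = 2 A \left(-6 + A\right)$)
$G{\left(z \right)} = z + 2 \left(9 - 6 z\right) \left(15 - 6 z\right)$ ($G{\left(z \right)} = z + 2 \left(- 3 \left(-5 + 2 z\right)\right) \left(-6 - 3 \left(-5 + 2 z\right)\right) = z + 2 \left(15 - 6 z\right) \left(-6 - \left(-15 + 6 z\right)\right) = z + 2 \left(15 - 6 z\right) \left(9 - 6 z\right) = z + 2 \left(9 - 6 z\right) \left(15 - 6 z\right)$)
$\left(G{\left(11 \right)} + P\right) + 32318 = \left(\left(270 - 3157 + 72 \cdot 11^{2}\right) + 8757\right) + 32318 = \left(\left(270 - 3157 + 72 \cdot 121\right) + 8757\right) + 32318 = \left(\left(270 - 3157 + 8712\right) + 8757\right) + 32318 = \left(5825 + 8757\right) + 32318 = 14582 + 32318 = 46900$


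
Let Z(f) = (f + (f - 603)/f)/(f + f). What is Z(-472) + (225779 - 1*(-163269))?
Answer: 173347560973/445568 ≈ 3.8905e+5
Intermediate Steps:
Z(f) = (f + (-603 + f)/f)/(2*f) (Z(f) = (f + (-603 + f)/f)/((2*f)) = (f + (-603 + f)/f)*(1/(2*f)) = (f + (-603 + f)/f)/(2*f))
Z(-472) + (225779 - 1*(-163269)) = (½)*(-603 - 472 + (-472)²)/(-472)² + (225779 - 1*(-163269)) = (½)*(1/222784)*(-603 - 472 + 222784) + (225779 + 163269) = (½)*(1/222784)*221709 + 389048 = 221709/445568 + 389048 = 173347560973/445568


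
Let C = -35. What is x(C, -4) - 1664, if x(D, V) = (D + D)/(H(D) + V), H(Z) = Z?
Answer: -64826/39 ≈ -1662.2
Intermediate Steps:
x(D, V) = 2*D/(D + V) (x(D, V) = (D + D)/(D + V) = (2*D)/(D + V) = 2*D/(D + V))
x(C, -4) - 1664 = 2*(-35)/(-35 - 4) - 1664 = 2*(-35)/(-39) - 1664 = 2*(-35)*(-1/39) - 1664 = 70/39 - 1664 = -64826/39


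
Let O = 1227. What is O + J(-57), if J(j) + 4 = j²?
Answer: 4472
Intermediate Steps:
J(j) = -4 + j²
O + J(-57) = 1227 + (-4 + (-57)²) = 1227 + (-4 + 3249) = 1227 + 3245 = 4472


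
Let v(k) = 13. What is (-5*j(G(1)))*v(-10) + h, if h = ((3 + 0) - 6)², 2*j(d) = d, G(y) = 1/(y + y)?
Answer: -29/4 ≈ -7.2500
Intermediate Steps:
G(y) = 1/(2*y)
j(d) = d/2
h = 9 (h = (3 - 6)² = (-3)² = 9)
(-5*j(G(1)))*v(-10) + h = -5*(½)/1/2*13 + 9 = -5*(½)*1/2*13 + 9 = -5/(2*2)*13 + 9 = -5*¼*13 + 9 = -5/4*13 + 9 = -65/4 + 9 = -29/4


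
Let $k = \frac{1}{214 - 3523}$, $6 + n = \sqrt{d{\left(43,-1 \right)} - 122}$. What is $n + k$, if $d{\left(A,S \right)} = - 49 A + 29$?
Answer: $- \frac{19855}{3309} + 10 i \sqrt{22} \approx -6.0003 + 46.904 i$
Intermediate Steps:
$d{\left(A,S \right)} = 29 - 49 A$
$n = -6 + 10 i \sqrt{22}$ ($n = -6 + \sqrt{\left(29 - 2107\right) - 122} = -6 + \sqrt{-2078 - 122} = -6 + \sqrt{-2200} = -6 + 10 i \sqrt{22} \approx -6.0 + 46.904 i$)
$k = - \frac{1}{3309}$ ($k = \frac{1}{-3309} = - \frac{1}{3309} \approx -0.00030221$)
$n + k = \left(-6 + 10 i \sqrt{22}\right) - \frac{1}{3309} = - \frac{19855}{3309} + 10 i \sqrt{22}$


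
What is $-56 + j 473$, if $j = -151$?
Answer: $-71479$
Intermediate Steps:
$-56 + j 473 = -56 - 71423 = -71479$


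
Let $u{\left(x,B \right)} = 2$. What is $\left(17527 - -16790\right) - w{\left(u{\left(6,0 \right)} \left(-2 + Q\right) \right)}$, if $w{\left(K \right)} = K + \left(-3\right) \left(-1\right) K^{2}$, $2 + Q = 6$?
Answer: $34265$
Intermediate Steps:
$Q = 4$ ($Q = -2 + 6 = 4$)
$w{\left(K \right)} = K + 3 K^{2}$
$\left(17527 - -16790\right) - w{\left(u{\left(6,0 \right)} \left(-2 + Q\right) \right)} = \left(17527 - -16790\right) - 2 \left(-2 + 4\right) \left(1 + 3 \cdot 2 \left(-2 + 4\right)\right) = \left(17527 + 16790\right) - 2 \cdot 2 \left(1 + 3 \cdot 2 \cdot 2\right) = 34317 - 4 \left(1 + 3 \cdot 4\right) = 34317 - 4 \left(1 + 12\right) = 34317 - 4 \cdot 13 = 34317 - 52 = 34265$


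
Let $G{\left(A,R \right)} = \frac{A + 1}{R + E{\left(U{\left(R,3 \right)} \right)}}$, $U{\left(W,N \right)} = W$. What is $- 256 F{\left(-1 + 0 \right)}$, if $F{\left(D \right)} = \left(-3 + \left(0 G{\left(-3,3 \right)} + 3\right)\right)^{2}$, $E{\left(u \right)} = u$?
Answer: $0$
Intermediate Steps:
$G{\left(A,R \right)} = \frac{1 + A}{2 R}$ ($G{\left(A,R \right)} = \frac{A + 1}{R + R} = \frac{1 + A}{2 R}$)
$F{\left(D \right)} = 0$ ($F{\left(D \right)} = \left(-3 + \left(0 \frac{1 - 3}{2 \cdot 3} + 3\right)\right)^{2} = \left(-3 + \left(0 \cdot \frac{1}{2} \cdot \frac{1}{3} \left(-2\right) + 3\right)\right)^{2} = \left(-3 + \left(0 \left(- \frac{1}{3}\right) + 3\right)\right)^{2} = \left(-3 + \left(0 + 3\right)\right)^{2} = \left(-3 + 3\right)^{2} = 0^{2} = 0$)
$- 256 F{\left(-1 + 0 \right)} = \left(-256\right) 0 = 0$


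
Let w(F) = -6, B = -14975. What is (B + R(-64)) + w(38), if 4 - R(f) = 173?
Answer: -15150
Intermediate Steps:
R(f) = -169 (R(f) = 4 - 1*173 = 4 - 173 = -169)
(B + R(-64)) + w(38) = (-14975 - 169) - 6 = -15144 - 6 = -15150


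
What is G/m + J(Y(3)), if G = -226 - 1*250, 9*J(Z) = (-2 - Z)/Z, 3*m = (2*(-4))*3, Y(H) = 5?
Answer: 5341/90 ≈ 59.344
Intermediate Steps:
m = -8 (m = ((2*(-4))*3)/3 = (-8*3)/3 = (1/3)*(-24) = -8)
J(Z) = (-2 - Z)/(9*Z) (J(Z) = ((-2 - Z)/Z)/9 = (-2 - Z)/(9*Z))
G = -476 (G = -226 - 250 = -476)
G/m + J(Y(3)) = -476/(-8) + (1/9)*(-2 - 1*5)/5 = -1/8*(-476) + (1/9)*(1/5)*(-2 - 5) = 119/2 + (1/9)*(1/5)*(-7) = 119/2 - 7/45 = 5341/90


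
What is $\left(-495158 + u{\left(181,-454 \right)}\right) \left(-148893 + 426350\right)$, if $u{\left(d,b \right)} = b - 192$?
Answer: $-137564290428$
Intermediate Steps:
$u{\left(d,b \right)} = -192 + b$ ($u{\left(d,b \right)} = b - 192 = -192 + b$)
$\left(-495158 + u{\left(181,-454 \right)}\right) \left(-148893 + 426350\right) = \left(-495158 - 646\right) \left(-148893 + 426350\right) = \left(-495158 - 646\right) 277457 = \left(-495804\right) 277457 = -137564290428$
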